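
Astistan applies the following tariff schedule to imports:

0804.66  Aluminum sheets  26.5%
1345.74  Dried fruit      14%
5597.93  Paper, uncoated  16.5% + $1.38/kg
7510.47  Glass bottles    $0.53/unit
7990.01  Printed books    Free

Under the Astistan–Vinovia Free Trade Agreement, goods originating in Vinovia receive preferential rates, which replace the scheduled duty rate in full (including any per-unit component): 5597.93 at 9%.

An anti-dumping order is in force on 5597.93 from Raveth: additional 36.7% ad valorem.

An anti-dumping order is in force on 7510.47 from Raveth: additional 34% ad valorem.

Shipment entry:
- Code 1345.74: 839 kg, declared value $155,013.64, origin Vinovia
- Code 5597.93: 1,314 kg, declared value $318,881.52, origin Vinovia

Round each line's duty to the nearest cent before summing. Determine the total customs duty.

Line 1 (1345.74, Vinovia, 839 kg, $155,013.64):
Base rate for 1345.74 is 14%.
Origin Vinovia is the FTA partner but 1345.74 is not on the preference list; base rate stands.
Duty = $155,013.64 × 14% = $21,701.91.
Line 2 (5597.93, Vinovia, 1,314 kg, $318,881.52):
Base rate for 5597.93 is 16.5% + $1.38/kg.
Origin Vinovia qualifies under the Astistan–Vinovia agreement and 5597.93 is covered: preferential rate 9% applies instead.
The additional-duty order on 5597.93 targets Raveth, not Vinovia; it does not apply.
Duty = $318,881.52 × 9% = $28,699.34.
Total = $21,701.91 + $28,699.34 = $50,401.25.

$50,401.25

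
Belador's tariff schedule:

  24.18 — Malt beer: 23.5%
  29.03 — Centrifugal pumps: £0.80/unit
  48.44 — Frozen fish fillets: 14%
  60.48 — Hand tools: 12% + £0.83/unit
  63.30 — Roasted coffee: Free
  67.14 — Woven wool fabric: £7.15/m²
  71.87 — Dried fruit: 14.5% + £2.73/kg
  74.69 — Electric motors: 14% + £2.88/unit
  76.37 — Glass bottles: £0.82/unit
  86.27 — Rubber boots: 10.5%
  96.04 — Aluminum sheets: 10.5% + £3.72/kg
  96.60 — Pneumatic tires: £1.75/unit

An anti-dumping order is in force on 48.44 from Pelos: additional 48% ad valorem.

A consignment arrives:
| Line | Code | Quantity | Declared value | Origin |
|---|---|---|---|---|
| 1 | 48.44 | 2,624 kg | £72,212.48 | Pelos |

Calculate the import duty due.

Line 1 (48.44, Pelos, 2,624 kg, £72,212.48):
Base rate for 48.44 is 14%.
Additional duty on 48.44 from Pelos: +48%. Applied ad valorem rate: 14% + 48% = 62%.
Duty = £72,212.48 × 62% = £44,771.74.

£44,771.74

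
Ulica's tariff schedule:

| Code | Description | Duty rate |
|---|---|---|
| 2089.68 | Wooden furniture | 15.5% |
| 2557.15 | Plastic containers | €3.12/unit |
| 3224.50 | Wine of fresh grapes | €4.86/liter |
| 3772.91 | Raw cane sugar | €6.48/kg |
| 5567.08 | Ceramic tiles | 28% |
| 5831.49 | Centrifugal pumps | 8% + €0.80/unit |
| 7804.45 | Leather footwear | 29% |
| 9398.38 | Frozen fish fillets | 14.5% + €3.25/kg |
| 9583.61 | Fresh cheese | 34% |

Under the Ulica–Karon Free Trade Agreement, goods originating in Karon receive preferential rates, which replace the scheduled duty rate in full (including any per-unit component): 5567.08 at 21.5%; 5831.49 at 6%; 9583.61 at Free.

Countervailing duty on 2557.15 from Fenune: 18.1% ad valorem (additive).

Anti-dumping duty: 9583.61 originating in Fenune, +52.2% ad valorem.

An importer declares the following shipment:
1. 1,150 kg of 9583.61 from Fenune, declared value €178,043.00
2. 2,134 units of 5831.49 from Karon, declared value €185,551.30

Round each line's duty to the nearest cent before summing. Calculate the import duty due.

Line 1 (9583.61, Fenune, 1,150 kg, €178,043.00):
Base rate for 9583.61 is 34%.
9583.61 has an FTA preferential rate, but origin Fenune is not Karon; base rate stands.
Additional duty on 9583.61 from Fenune: +52.2%. Applied ad valorem rate: 34% + 52.2% = 86.2%.
Duty = €178,043.00 × 86.2% = €153,473.07.
Line 2 (5831.49, Karon, 2,134 units, €185,551.30):
Base rate for 5831.49 is 8% + €0.80/unit.
Origin Karon qualifies under the Ulica–Karon agreement and 5831.49 is covered: preferential rate 6% applies instead.
Duty = €185,551.30 × 6% = €11,133.08.
Total = €153,473.07 + €11,133.08 = €164,606.15.

€164,606.15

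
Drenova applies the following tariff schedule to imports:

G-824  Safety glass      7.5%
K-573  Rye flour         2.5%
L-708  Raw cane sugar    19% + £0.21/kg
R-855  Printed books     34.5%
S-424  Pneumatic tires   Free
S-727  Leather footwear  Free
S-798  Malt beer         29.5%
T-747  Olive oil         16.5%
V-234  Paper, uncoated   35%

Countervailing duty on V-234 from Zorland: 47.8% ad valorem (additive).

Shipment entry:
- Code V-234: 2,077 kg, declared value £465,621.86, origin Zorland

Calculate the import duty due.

Line 1 (V-234, Zorland, 2,077 kg, £465,621.86):
Base rate for V-234 is 35%.
Additional duty on V-234 from Zorland: +47.8%. Applied ad valorem rate: 35% + 47.8% = 82.8%.
Duty = £465,621.86 × 82.8% = £385,534.90.

£385,534.90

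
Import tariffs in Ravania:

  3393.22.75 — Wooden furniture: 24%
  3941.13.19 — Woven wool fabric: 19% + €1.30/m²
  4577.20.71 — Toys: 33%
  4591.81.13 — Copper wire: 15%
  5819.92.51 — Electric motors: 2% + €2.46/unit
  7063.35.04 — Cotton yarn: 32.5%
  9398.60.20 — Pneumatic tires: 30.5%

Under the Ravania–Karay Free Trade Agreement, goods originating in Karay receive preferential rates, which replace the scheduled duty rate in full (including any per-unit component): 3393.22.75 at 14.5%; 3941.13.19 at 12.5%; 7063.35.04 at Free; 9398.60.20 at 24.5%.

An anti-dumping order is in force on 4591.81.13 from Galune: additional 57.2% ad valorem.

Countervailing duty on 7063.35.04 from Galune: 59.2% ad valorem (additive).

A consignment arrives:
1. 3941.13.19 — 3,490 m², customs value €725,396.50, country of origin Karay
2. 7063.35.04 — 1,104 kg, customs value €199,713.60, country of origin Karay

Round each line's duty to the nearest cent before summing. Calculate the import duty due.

€90,674.56

Line 1 (3941.13.19, Karay, 3,490 m², €725,396.50):
Base rate for 3941.13.19 is 19% + €1.30/m².
Origin Karay qualifies under the Ravania–Karay agreement and 3941.13.19 is covered: preferential rate 12.5% applies instead.
Duty = €725,396.50 × 12.5% = €90,674.56.
Line 2 (7063.35.04, Karay, 1,104 kg, €199,713.60):
Base rate for 7063.35.04 is 32.5%.
Origin Karay qualifies under the Ravania–Karay agreement and 7063.35.04 is covered: preferential rate Free applies instead.
The additional-duty order on 7063.35.04 targets Galune, not Karay; it does not apply.
Duty = €199,713.60 × 0% = €0.00.
Total = €90,674.56 + €0.00 = €90,674.56.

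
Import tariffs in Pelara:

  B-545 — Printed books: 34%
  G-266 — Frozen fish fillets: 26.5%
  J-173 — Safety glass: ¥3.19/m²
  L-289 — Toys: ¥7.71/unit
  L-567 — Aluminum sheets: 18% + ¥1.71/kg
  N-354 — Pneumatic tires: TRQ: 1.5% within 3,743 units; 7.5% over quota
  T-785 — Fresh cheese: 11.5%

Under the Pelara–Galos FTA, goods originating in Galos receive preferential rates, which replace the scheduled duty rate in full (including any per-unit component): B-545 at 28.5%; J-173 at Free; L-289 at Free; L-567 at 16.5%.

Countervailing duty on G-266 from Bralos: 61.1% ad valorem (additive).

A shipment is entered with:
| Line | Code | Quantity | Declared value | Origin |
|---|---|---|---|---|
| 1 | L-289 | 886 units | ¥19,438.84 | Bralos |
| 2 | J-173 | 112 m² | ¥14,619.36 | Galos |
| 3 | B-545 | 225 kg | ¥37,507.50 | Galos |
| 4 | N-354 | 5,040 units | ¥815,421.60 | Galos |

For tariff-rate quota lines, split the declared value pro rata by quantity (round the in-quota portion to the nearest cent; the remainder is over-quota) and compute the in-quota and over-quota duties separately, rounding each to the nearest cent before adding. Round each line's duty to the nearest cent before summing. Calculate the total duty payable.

¥42,342.52

Line 1 (L-289, Bralos, 886 units, ¥19,438.84):
Base rate for L-289 is ¥7.71/unit.
L-289 has an FTA preferential rate, but origin Bralos is not Galos; base rate stands.
Duty = 886 × ¥7.71 = ¥6,831.06.
Line 2 (J-173, Galos, 112 m², ¥14,619.36):
Base rate for J-173 is ¥3.19/m².
Origin Galos qualifies under the Pelara–Galos agreement and J-173 is covered: preferential rate Free applies instead.
Duty = ¥14,619.36 × 0% = ¥0.00.
Line 3 (B-545, Galos, 225 kg, ¥37,507.50):
Base rate for B-545 is 34%.
Origin Galos qualifies under the Pelara–Galos agreement and B-545 is covered: preferential rate 28.5% applies instead.
Duty = ¥37,507.50 × 28.5% = ¥10,689.64.
Line 4 (N-354, Galos, 5,040 units, ¥815,421.60):
Code N-354 is under a tariff-rate quota (threshold 3,743 units). In-quota: 3,743 units at 1.5%; over-quota: 1,297 units at 7.5%.
Pro-rata value split: in-quota = ¥815,421.60 × 3,743/5,040 = ¥605,579.97; over-quota = ¥815,421.60 − ¥605,579.97 = ¥209,841.63.
In-quota duty = ¥605,579.97 × 1.5% = ¥9,083.70. Over-quota duty = ¥209,841.63 × 7.5% = ¥15,738.12.
Line duty = ¥9,083.70 + ¥15,738.12 = ¥24,821.82.
Total = ¥6,831.06 + ¥0.00 + ¥10,689.64 + ¥24,821.82 = ¥42,342.52.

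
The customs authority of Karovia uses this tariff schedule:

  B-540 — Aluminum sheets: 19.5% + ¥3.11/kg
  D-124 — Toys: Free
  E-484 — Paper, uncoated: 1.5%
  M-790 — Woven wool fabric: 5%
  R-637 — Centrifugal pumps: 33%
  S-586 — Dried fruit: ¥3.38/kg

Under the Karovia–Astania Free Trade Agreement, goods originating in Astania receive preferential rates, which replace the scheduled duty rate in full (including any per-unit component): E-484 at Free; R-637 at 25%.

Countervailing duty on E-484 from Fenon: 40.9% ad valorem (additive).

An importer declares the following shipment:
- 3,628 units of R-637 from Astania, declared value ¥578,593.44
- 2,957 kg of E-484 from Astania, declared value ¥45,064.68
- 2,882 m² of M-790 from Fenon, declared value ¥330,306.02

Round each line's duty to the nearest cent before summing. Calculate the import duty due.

Line 1 (R-637, Astania, 3,628 units, ¥578,593.44):
Base rate for R-637 is 33%.
Origin Astania qualifies under the Karovia–Astania agreement and R-637 is covered: preferential rate 25% applies instead.
Duty = ¥578,593.44 × 25% = ¥144,648.36.
Line 2 (E-484, Astania, 2,957 kg, ¥45,064.68):
Base rate for E-484 is 1.5%.
Origin Astania qualifies under the Karovia–Astania agreement and E-484 is covered: preferential rate Free applies instead.
The additional-duty order on E-484 targets Fenon, not Astania; it does not apply.
Duty = ¥45,064.68 × 0% = ¥0.00.
Line 3 (M-790, Fenon, 2,882 m², ¥330,306.02):
Base rate for M-790 is 5%.
Duty = ¥330,306.02 × 5% = ¥16,515.30.
Total = ¥144,648.36 + ¥0.00 + ¥16,515.30 = ¥161,163.66.

¥161,163.66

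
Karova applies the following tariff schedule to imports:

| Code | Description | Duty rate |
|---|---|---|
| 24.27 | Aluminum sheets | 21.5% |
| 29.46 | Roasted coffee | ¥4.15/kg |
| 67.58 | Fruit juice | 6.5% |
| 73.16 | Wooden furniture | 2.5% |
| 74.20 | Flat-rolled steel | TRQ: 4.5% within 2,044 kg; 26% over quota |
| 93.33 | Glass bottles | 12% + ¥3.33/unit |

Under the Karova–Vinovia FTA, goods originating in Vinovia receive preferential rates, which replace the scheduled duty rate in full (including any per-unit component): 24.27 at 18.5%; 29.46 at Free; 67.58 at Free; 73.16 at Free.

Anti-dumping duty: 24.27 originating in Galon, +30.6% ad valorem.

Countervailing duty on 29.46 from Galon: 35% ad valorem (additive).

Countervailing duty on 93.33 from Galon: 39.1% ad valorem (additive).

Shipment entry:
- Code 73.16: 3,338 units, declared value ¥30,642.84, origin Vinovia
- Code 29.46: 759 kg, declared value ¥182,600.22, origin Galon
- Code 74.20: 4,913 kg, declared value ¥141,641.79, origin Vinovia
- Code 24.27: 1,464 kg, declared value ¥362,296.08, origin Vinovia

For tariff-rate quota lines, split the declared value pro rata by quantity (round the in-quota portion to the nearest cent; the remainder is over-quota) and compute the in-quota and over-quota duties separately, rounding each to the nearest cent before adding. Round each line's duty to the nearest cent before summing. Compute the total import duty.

¥158,241.93

Line 1 (73.16, Vinovia, 3,338 units, ¥30,642.84):
Base rate for 73.16 is 2.5%.
Origin Vinovia qualifies under the Karova–Vinovia agreement and 73.16 is covered: preferential rate Free applies instead.
Duty = ¥30,642.84 × 0% = ¥0.00.
Line 2 (29.46, Galon, 759 kg, ¥182,600.22):
Base rate for 29.46 is ¥4.15/kg.
29.46 has an FTA preferential rate, but origin Galon is not Vinovia; base rate stands.
Additional duty on 29.46 from Galon: +35% ad valorem. Applied ad valorem rate = 35%.
Duty = ¥182,600.22 × 35% + 759 × ¥4.15 = ¥67,059.93.
Line 3 (74.20, Vinovia, 4,913 kg, ¥141,641.79):
Code 74.20 is under a tariff-rate quota (threshold 2,044 kg). In-quota: 2,044 kg at 4.5%; over-quota: 2,869 kg at 26%.
Pro-rata value split: in-quota = ¥141,641.79 × 2,044/4,913 = ¥58,928.52; over-quota = ¥141,641.79 − ¥58,928.52 = ¥82,713.27.
In-quota duty = ¥58,928.52 × 4.5% = ¥2,651.78. Over-quota duty = ¥82,713.27 × 26% = ¥21,505.45.
Line duty = ¥2,651.78 + ¥21,505.45 = ¥24,157.23.
Line 4 (24.27, Vinovia, 1,464 kg, ¥362,296.08):
Base rate for 24.27 is 21.5%.
Origin Vinovia qualifies under the Karova–Vinovia agreement and 24.27 is covered: preferential rate 18.5% applies instead.
The additional-duty order on 24.27 targets Galon, not Vinovia; it does not apply.
Duty = ¥362,296.08 × 18.5% = ¥67,024.77.
Total = ¥0.00 + ¥67,059.93 + ¥24,157.23 + ¥67,024.77 = ¥158,241.93.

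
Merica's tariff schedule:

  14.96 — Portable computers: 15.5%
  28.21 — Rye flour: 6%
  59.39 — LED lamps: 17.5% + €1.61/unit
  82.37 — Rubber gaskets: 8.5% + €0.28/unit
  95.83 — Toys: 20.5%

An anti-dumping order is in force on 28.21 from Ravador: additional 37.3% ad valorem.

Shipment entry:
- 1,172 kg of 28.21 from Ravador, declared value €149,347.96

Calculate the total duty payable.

Line 1 (28.21, Ravador, 1,172 kg, €149,347.96):
Base rate for 28.21 is 6%.
Additional duty on 28.21 from Ravador: +37.3%. Applied ad valorem rate: 6% + 37.3% = 43.3%.
Duty = €149,347.96 × 43.3% = €64,667.67.

€64,667.67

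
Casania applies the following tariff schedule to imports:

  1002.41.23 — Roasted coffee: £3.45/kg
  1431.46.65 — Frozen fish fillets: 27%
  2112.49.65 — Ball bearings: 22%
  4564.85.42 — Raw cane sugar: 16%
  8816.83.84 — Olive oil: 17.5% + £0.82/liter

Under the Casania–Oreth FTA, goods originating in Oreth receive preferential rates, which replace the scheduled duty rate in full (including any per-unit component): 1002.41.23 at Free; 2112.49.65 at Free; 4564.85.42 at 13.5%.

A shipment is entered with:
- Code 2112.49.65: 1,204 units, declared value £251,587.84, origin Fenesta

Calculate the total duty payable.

Line 1 (2112.49.65, Fenesta, 1,204 units, £251,587.84):
Base rate for 2112.49.65 is 22%.
2112.49.65 has an FTA preferential rate, but origin Fenesta is not Oreth; base rate stands.
Duty = £251,587.84 × 22% = £55,349.32.

£55,349.32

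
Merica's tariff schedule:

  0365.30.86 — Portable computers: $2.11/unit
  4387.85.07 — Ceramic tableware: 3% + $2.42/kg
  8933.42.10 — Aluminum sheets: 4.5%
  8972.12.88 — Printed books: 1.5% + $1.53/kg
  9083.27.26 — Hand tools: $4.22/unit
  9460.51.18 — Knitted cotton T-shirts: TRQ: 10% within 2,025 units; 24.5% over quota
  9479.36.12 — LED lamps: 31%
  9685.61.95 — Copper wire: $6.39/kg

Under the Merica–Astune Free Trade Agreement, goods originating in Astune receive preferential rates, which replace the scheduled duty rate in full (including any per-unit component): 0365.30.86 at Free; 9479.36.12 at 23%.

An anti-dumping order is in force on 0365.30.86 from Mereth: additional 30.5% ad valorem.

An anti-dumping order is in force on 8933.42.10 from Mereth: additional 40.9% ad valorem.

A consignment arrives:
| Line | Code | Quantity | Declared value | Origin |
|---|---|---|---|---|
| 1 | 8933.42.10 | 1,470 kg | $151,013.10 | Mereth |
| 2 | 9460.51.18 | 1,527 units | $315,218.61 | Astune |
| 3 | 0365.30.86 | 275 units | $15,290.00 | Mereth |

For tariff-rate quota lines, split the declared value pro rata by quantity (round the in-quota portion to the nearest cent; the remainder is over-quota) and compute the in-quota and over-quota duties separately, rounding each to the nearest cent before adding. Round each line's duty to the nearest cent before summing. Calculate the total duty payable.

$105,325.51

Line 1 (8933.42.10, Mereth, 1,470 kg, $151,013.10):
Base rate for 8933.42.10 is 4.5%.
Additional duty on 8933.42.10 from Mereth: +40.9%. Applied ad valorem rate: 4.5% + 40.9% = 45.4%.
Duty = $151,013.10 × 45.4% = $68,559.95.
Line 2 (9460.51.18, Astune, 1,527 units, $315,218.61):
Code 9460.51.18 is under a tariff-rate quota (threshold 2,025 units). Quantity 1,527 units is within the quota, so the in-quota rate 10% applies to the full value.
Duty = $315,218.61 × 10% = $31,521.86.
Line 3 (0365.30.86, Mereth, 275 units, $15,290.00):
Base rate for 0365.30.86 is $2.11/unit.
0365.30.86 has an FTA preferential rate, but origin Mereth is not Astune; base rate stands.
Additional duty on 0365.30.86 from Mereth: +30.5% ad valorem. Applied ad valorem rate = 30.5%.
Duty = $15,290.00 × 30.5% + 275 × $2.11 = $5,243.70.
Total = $68,559.95 + $31,521.86 + $5,243.70 = $105,325.51.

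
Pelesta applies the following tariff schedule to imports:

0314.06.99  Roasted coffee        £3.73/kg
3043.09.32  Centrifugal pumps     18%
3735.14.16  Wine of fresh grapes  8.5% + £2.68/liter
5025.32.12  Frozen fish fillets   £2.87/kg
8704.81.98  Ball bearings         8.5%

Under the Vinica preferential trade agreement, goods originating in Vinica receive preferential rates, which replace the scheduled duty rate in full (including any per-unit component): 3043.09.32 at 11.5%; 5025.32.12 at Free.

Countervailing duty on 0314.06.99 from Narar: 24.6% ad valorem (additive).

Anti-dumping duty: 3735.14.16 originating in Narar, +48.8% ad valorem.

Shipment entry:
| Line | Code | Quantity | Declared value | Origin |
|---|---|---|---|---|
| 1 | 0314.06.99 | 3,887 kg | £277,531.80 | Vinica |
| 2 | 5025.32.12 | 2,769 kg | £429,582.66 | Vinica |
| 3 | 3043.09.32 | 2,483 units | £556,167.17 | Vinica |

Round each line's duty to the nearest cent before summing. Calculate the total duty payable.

Line 1 (0314.06.99, Vinica, 3,887 kg, £277,531.80):
Base rate for 0314.06.99 is £3.73/kg.
Origin Vinica is the FTA partner but 0314.06.99 is not on the preference list; base rate stands.
The additional-duty order on 0314.06.99 targets Narar, not Vinica; it does not apply.
Duty = 3,887 × £3.73 = £14,498.51.
Line 2 (5025.32.12, Vinica, 2,769 kg, £429,582.66):
Base rate for 5025.32.12 is £2.87/kg.
Origin Vinica qualifies under the Pelesta–Vinica agreement and 5025.32.12 is covered: preferential rate Free applies instead.
Duty = £429,582.66 × 0% = £0.00.
Line 3 (3043.09.32, Vinica, 2,483 units, £556,167.17):
Base rate for 3043.09.32 is 18%.
Origin Vinica qualifies under the Pelesta–Vinica agreement and 3043.09.32 is covered: preferential rate 11.5% applies instead.
Duty = £556,167.17 × 11.5% = £63,959.22.
Total = £14,498.51 + £0.00 + £63,959.22 = £78,457.73.

£78,457.73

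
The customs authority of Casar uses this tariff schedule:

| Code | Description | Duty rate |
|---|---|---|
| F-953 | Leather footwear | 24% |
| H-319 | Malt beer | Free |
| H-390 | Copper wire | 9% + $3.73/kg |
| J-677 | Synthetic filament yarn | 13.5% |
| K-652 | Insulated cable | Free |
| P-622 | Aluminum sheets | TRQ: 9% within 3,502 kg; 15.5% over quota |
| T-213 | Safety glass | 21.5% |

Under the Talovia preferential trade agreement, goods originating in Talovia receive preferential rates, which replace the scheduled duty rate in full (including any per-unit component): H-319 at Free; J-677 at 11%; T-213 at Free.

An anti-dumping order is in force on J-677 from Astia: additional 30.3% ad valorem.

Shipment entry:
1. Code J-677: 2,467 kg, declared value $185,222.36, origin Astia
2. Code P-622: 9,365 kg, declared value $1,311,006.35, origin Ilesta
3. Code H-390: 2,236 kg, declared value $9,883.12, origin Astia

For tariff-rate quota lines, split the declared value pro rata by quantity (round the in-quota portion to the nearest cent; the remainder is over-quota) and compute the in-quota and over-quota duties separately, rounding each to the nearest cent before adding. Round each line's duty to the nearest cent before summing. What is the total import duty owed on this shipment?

Line 1 (J-677, Astia, 2,467 kg, $185,222.36):
Base rate for J-677 is 13.5%.
J-677 has an FTA preferential rate, but origin Astia is not Talovia; base rate stands.
Additional duty on J-677 from Astia: +30.3%. Applied ad valorem rate: 13.5% + 30.3% = 43.8%.
Duty = $185,222.36 × 43.8% = $81,127.39.
Line 2 (P-622, Ilesta, 9,365 kg, $1,311,006.35):
Code P-622 is under a tariff-rate quota (threshold 3,502 kg). In-quota: 3,502 kg at 9%; over-quota: 5,863 kg at 15.5%.
Pro-rata value split: in-quota = $1,311,006.35 × 3,502/9,365 = $490,244.98; over-quota = $1,311,006.35 − $490,244.98 = $820,761.37.
In-quota duty = $490,244.98 × 9% = $44,122.05. Over-quota duty = $820,761.37 × 15.5% = $127,218.01.
Line duty = $44,122.05 + $127,218.01 = $171,340.06.
Line 3 (H-390, Astia, 2,236 kg, $9,883.12):
Base rate for H-390 is 9% + $3.73/kg.
Duty = $9,883.12 × 9% + 2,236 × $3.73 = $9,229.76.
Total = $81,127.39 + $171,340.06 + $9,229.76 = $261,697.21.

$261,697.21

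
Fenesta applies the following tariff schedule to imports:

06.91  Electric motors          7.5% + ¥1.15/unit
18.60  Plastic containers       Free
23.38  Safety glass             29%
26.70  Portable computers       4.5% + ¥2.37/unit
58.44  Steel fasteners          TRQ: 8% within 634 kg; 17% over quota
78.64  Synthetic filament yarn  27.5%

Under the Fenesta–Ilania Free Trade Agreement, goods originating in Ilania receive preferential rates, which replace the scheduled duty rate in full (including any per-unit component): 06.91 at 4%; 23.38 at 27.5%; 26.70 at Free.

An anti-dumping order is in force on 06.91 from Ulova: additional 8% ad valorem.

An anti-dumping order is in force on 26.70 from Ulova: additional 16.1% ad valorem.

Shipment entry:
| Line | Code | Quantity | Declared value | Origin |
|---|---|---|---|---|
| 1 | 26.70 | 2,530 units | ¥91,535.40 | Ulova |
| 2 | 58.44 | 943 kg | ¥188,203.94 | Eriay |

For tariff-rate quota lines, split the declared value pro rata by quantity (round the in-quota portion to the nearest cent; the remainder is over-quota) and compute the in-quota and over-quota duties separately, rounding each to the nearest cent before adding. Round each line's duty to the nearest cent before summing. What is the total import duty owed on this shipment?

Line 1 (26.70, Ulova, 2,530 units, ¥91,535.40):
Base rate for 26.70 is 4.5% + ¥2.37/unit.
26.70 has an FTA preferential rate, but origin Ulova is not Ilania; base rate stands.
Additional duty on 26.70 from Ulova: +16.1%. Applied ad valorem rate: 4.5% + 16.1% = 20.6%.
Duty = ¥91,535.40 × 20.6% + 2,530 × ¥2.37 = ¥24,852.39.
Line 2 (58.44, Eriay, 943 kg, ¥188,203.94):
Code 58.44 is under a tariff-rate quota (threshold 634 kg). In-quota: 634 kg at 8%; over-quota: 309 kg at 17%.
Pro-rata value split: in-quota = ¥188,203.94 × 634/943 = ¥126,533.72; over-quota = ¥188,203.94 − ¥126,533.72 = ¥61,670.22.
In-quota duty = ¥126,533.72 × 8% = ¥10,122.70. Over-quota duty = ¥61,670.22 × 17% = ¥10,483.94.
Line duty = ¥10,122.70 + ¥10,483.94 = ¥20,606.64.
Total = ¥24,852.39 + ¥20,606.64 = ¥45,459.03.

¥45,459.03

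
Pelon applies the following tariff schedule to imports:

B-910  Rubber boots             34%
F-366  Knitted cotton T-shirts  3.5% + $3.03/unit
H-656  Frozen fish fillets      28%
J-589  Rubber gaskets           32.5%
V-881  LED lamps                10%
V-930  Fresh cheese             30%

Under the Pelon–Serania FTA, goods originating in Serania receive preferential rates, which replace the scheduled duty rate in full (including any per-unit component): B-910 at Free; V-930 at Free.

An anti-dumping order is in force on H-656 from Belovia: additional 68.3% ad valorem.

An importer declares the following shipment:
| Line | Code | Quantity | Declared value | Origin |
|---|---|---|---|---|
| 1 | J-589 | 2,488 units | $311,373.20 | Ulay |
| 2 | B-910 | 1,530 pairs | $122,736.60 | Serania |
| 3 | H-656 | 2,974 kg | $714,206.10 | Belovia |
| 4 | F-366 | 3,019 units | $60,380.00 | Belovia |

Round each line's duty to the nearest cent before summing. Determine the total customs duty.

Line 1 (J-589, Ulay, 2,488 units, $311,373.20):
Base rate for J-589 is 32.5%.
Duty = $311,373.20 × 32.5% = $101,196.29.
Line 2 (B-910, Serania, 1,530 pairs, $122,736.60):
Base rate for B-910 is 34%.
Origin Serania qualifies under the Pelon–Serania agreement and B-910 is covered: preferential rate Free applies instead.
Duty = $122,736.60 × 0% = $0.00.
Line 3 (H-656, Belovia, 2,974 kg, $714,206.10):
Base rate for H-656 is 28%.
Additional duty on H-656 from Belovia: +68.3%. Applied ad valorem rate: 28% + 68.3% = 96.3%.
Duty = $714,206.10 × 96.3% = $687,780.47.
Line 4 (F-366, Belovia, 3,019 units, $60,380.00):
Base rate for F-366 is 3.5% + $3.03/unit.
Duty = $60,380.00 × 3.5% + 3,019 × $3.03 = $11,260.87.
Total = $101,196.29 + $0.00 + $687,780.47 + $11,260.87 = $800,237.63.

$800,237.63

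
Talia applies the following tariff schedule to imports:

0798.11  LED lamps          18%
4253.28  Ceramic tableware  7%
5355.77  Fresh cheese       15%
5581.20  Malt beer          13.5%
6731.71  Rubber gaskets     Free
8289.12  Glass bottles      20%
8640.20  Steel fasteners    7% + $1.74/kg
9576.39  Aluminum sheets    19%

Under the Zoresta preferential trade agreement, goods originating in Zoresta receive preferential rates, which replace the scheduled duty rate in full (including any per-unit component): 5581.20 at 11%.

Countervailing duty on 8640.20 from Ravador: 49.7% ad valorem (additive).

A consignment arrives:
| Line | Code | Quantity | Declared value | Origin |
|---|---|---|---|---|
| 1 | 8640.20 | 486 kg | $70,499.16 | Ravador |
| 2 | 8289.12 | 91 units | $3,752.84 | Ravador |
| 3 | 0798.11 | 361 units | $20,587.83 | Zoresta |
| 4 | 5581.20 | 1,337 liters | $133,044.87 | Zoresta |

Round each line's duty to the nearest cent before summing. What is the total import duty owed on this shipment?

$59,909.98

Line 1 (8640.20, Ravador, 486 kg, $70,499.16):
Base rate for 8640.20 is 7% + $1.74/kg.
Additional duty on 8640.20 from Ravador: +49.7%. Applied ad valorem rate: 7% + 49.7% = 56.7%.
Duty = $70,499.16 × 56.7% + 486 × $1.74 = $40,818.66.
Line 2 (8289.12, Ravador, 91 units, $3,752.84):
Base rate for 8289.12 is 20%.
Duty = $3,752.84 × 20% = $750.57.
Line 3 (0798.11, Zoresta, 361 units, $20,587.83):
Base rate for 0798.11 is 18%.
Origin Zoresta is the FTA partner but 0798.11 is not on the preference list; base rate stands.
Duty = $20,587.83 × 18% = $3,705.81.
Line 4 (5581.20, Zoresta, 1,337 liters, $133,044.87):
Base rate for 5581.20 is 13.5%.
Origin Zoresta qualifies under the Talia–Zoresta agreement and 5581.20 is covered: preferential rate 11% applies instead.
Duty = $133,044.87 × 11% = $14,634.94.
Total = $40,818.66 + $750.57 + $3,705.81 + $14,634.94 = $59,909.98.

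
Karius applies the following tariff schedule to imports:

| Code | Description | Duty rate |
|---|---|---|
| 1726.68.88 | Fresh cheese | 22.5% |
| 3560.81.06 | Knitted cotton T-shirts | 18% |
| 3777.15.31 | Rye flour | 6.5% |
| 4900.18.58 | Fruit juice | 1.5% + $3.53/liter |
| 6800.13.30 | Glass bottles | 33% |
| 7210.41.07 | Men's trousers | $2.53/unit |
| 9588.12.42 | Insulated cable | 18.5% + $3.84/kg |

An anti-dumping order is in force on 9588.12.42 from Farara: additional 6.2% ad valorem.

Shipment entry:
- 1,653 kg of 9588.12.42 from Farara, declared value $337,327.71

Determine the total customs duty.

Line 1 (9588.12.42, Farara, 1,653 kg, $337,327.71):
Base rate for 9588.12.42 is 18.5% + $3.84/kg.
Additional duty on 9588.12.42 from Farara: +6.2%. Applied ad valorem rate: 18.5% + 6.2% = 24.7%.
Duty = $337,327.71 × 24.7% + 1,653 × $3.84 = $89,667.46.

$89,667.46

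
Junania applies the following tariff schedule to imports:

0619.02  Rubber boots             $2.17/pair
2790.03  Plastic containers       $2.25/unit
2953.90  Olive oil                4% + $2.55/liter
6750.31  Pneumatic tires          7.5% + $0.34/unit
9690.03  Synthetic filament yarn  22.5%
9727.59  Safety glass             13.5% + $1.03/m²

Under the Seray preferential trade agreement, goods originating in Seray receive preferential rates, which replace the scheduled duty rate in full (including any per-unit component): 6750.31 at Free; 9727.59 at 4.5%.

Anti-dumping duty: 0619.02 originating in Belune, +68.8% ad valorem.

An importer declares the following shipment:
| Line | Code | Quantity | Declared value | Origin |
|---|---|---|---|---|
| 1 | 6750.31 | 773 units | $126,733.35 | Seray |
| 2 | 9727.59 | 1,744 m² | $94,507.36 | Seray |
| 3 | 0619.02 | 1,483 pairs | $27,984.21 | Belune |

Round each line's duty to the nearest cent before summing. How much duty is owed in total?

Line 1 (6750.31, Seray, 773 units, $126,733.35):
Base rate for 6750.31 is 7.5% + $0.34/unit.
Origin Seray qualifies under the Junania–Seray agreement and 6750.31 is covered: preferential rate Free applies instead.
Duty = $126,733.35 × 0% = $0.00.
Line 2 (9727.59, Seray, 1,744 m², $94,507.36):
Base rate for 9727.59 is 13.5% + $1.03/m².
Origin Seray qualifies under the Junania–Seray agreement and 9727.59 is covered: preferential rate 4.5% applies instead.
Duty = $94,507.36 × 4.5% = $4,252.83.
Line 3 (0619.02, Belune, 1,483 pairs, $27,984.21):
Base rate for 0619.02 is $2.17/pair.
Additional duty on 0619.02 from Belune: +68.8% ad valorem. Applied ad valorem rate = 68.8%.
Duty = $27,984.21 × 68.8% + 1,483 × $2.17 = $22,471.25.
Total = $0.00 + $4,252.83 + $22,471.25 = $26,724.08.

$26,724.08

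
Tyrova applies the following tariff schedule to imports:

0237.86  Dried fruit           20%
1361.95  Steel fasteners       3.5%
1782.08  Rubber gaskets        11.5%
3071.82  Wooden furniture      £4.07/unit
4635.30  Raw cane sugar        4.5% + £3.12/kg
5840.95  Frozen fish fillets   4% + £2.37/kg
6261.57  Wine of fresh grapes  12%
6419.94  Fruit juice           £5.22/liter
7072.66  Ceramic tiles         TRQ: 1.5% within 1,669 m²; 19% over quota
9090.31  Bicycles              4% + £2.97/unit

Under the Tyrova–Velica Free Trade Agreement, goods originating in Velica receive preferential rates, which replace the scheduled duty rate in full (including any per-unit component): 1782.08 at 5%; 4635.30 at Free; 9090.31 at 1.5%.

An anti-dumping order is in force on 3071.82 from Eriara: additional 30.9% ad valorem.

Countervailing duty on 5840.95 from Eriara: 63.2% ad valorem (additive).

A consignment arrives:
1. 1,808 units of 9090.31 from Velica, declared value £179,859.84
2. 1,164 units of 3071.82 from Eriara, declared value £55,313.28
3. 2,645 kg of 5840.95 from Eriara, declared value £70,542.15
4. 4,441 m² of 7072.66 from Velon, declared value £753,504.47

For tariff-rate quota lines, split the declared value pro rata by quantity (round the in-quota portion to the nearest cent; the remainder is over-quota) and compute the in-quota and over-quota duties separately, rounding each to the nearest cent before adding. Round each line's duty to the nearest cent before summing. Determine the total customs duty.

£171,809.64

Line 1 (9090.31, Velica, 1,808 units, £179,859.84):
Base rate for 9090.31 is 4% + £2.97/unit.
Origin Velica qualifies under the Tyrova–Velica agreement and 9090.31 is covered: preferential rate 1.5% applies instead.
Duty = £179,859.84 × 1.5% = £2,697.90.
Line 2 (3071.82, Eriara, 1,164 units, £55,313.28):
Base rate for 3071.82 is £4.07/unit.
Additional duty on 3071.82 from Eriara: +30.9% ad valorem. Applied ad valorem rate = 30.9%.
Duty = £55,313.28 × 30.9% + 1,164 × £4.07 = £21,829.28.
Line 3 (5840.95, Eriara, 2,645 kg, £70,542.15):
Base rate for 5840.95 is 4% + £2.37/kg.
Additional duty on 5840.95 from Eriara: +63.2%. Applied ad valorem rate: 4% + 63.2% = 67.2%.
Duty = £70,542.15 × 67.2% + 2,645 × £2.37 = £53,672.97.
Line 4 (7072.66, Velon, 4,441 m², £753,504.47):
Code 7072.66 is under a tariff-rate quota (threshold 1,669 m²). In-quota: 1,669 m² at 1.5%; over-quota: 2,772 m² at 19%.
Pro-rata value split: in-quota = £753,504.47 × 1,669/4,441 = £283,179.23; over-quota = £753,504.47 − £283,179.23 = £470,325.24.
In-quota duty = £283,179.23 × 1.5% = £4,247.69. Over-quota duty = £470,325.24 × 19% = £89,361.80.
Line duty = £4,247.69 + £89,361.80 = £93,609.49.
Total = £2,697.90 + £21,829.28 + £53,672.97 + £93,609.49 = £171,809.64.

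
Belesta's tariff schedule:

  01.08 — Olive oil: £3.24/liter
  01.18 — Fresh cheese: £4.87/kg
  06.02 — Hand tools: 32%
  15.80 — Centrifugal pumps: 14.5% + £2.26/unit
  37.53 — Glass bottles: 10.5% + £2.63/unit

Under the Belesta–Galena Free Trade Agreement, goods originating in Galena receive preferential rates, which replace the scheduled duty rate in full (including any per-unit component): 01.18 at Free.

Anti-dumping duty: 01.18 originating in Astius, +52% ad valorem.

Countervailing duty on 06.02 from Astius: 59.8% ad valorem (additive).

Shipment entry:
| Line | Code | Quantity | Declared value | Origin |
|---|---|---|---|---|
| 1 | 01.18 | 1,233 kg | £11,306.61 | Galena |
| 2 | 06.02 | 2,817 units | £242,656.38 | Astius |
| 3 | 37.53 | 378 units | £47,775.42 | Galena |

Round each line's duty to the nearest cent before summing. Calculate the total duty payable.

£228,769.12

Line 1 (01.18, Galena, 1,233 kg, £11,306.61):
Base rate for 01.18 is £4.87/kg.
Origin Galena qualifies under the Belesta–Galena agreement and 01.18 is covered: preferential rate Free applies instead.
The additional-duty order on 01.18 targets Astius, not Galena; it does not apply.
Duty = £11,306.61 × 0% = £0.00.
Line 2 (06.02, Astius, 2,817 units, £242,656.38):
Base rate for 06.02 is 32%.
Additional duty on 06.02 from Astius: +59.8%. Applied ad valorem rate: 32% + 59.8% = 91.8%.
Duty = £242,656.38 × 91.8% = £222,758.56.
Line 3 (37.53, Galena, 378 units, £47,775.42):
Base rate for 37.53 is 10.5% + £2.63/unit.
Origin Galena is the FTA partner but 37.53 is not on the preference list; base rate stands.
Duty = £47,775.42 × 10.5% + 378 × £2.63 = £6,010.56.
Total = £0.00 + £222,758.56 + £6,010.56 = £228,769.12.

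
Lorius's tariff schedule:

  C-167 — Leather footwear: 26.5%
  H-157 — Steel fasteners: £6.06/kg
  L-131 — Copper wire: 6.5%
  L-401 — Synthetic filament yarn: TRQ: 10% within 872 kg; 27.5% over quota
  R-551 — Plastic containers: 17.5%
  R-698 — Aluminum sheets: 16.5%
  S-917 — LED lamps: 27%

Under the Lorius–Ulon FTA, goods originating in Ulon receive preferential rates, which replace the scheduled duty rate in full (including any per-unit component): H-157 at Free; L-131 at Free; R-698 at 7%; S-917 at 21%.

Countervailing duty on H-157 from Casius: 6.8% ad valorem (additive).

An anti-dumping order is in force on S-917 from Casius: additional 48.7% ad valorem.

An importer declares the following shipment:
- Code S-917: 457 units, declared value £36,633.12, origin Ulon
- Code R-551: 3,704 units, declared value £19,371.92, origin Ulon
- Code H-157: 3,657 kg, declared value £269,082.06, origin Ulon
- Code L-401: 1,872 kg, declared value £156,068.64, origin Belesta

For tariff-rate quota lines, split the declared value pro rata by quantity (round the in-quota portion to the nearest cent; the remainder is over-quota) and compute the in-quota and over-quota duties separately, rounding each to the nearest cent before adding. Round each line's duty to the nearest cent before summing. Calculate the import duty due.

£41,279.66

Line 1 (S-917, Ulon, 457 units, £36,633.12):
Base rate for S-917 is 27%.
Origin Ulon qualifies under the Lorius–Ulon agreement and S-917 is covered: preferential rate 21% applies instead.
The additional-duty order on S-917 targets Casius, not Ulon; it does not apply.
Duty = £36,633.12 × 21% = £7,692.96.
Line 2 (R-551, Ulon, 3,704 units, £19,371.92):
Base rate for R-551 is 17.5%.
Origin Ulon is the FTA partner but R-551 is not on the preference list; base rate stands.
Duty = £19,371.92 × 17.5% = £3,390.09.
Line 3 (H-157, Ulon, 3,657 kg, £269,082.06):
Base rate for H-157 is £6.06/kg.
Origin Ulon qualifies under the Lorius–Ulon agreement and H-157 is covered: preferential rate Free applies instead.
The additional-duty order on H-157 targets Casius, not Ulon; it does not apply.
Duty = £269,082.06 × 0% = £0.00.
Line 4 (L-401, Belesta, 1,872 kg, £156,068.64):
Code L-401 is under a tariff-rate quota (threshold 872 kg). In-quota: 872 kg at 10%; over-quota: 1,000 kg at 27.5%.
Pro-rata value split: in-quota = £156,068.64 × 872/1,872 = £72,698.64; over-quota = £156,068.64 − £72,698.64 = £83,370.00.
In-quota duty = £72,698.64 × 10% = £7,269.86. Over-quota duty = £83,370.00 × 27.5% = £22,926.75.
Line duty = £7,269.86 + £22,926.75 = £30,196.61.
Total = £7,692.96 + £3,390.09 + £0.00 + £30,196.61 = £41,279.66.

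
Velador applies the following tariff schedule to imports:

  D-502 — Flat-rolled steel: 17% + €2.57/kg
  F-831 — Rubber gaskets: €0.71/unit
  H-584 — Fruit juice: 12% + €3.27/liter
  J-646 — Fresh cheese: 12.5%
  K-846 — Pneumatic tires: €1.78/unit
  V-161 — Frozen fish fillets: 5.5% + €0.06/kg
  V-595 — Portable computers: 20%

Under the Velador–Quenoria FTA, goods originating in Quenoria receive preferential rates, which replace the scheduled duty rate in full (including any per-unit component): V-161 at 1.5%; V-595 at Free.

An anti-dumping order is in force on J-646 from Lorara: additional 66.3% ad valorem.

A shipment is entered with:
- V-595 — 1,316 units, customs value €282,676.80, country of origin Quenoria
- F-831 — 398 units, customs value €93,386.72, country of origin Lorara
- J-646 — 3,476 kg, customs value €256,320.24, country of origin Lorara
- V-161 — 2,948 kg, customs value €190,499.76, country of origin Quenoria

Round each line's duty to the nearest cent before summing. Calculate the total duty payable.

€205,120.43

Line 1 (V-595, Quenoria, 1,316 units, €282,676.80):
Base rate for V-595 is 20%.
Origin Quenoria qualifies under the Velador–Quenoria agreement and V-595 is covered: preferential rate Free applies instead.
Duty = €282,676.80 × 0% = €0.00.
Line 2 (F-831, Lorara, 398 units, €93,386.72):
Base rate for F-831 is €0.71/unit.
Duty = 398 × €0.71 = €282.58.
Line 3 (J-646, Lorara, 3,476 kg, €256,320.24):
Base rate for J-646 is 12.5%.
Additional duty on J-646 from Lorara: +66.3%. Applied ad valorem rate: 12.5% + 66.3% = 78.8%.
Duty = €256,320.24 × 78.8% = €201,980.35.
Line 4 (V-161, Quenoria, 2,948 kg, €190,499.76):
Base rate for V-161 is 5.5% + €0.06/kg.
Origin Quenoria qualifies under the Velador–Quenoria agreement and V-161 is covered: preferential rate 1.5% applies instead.
Duty = €190,499.76 × 1.5% = €2,857.50.
Total = €0.00 + €282.58 + €201,980.35 + €2,857.50 = €205,120.43.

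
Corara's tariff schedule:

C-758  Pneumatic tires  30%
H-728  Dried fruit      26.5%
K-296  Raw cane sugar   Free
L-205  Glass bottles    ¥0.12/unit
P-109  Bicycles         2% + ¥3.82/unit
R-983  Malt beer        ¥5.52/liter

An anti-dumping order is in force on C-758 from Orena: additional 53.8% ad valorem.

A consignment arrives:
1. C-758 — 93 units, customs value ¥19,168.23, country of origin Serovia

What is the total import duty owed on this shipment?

¥5,750.47

Line 1 (C-758, Serovia, 93 units, ¥19,168.23):
Base rate for C-758 is 30%.
The additional-duty order on C-758 targets Orena, not Serovia; it does not apply.
Duty = ¥19,168.23 × 30% = ¥5,750.47.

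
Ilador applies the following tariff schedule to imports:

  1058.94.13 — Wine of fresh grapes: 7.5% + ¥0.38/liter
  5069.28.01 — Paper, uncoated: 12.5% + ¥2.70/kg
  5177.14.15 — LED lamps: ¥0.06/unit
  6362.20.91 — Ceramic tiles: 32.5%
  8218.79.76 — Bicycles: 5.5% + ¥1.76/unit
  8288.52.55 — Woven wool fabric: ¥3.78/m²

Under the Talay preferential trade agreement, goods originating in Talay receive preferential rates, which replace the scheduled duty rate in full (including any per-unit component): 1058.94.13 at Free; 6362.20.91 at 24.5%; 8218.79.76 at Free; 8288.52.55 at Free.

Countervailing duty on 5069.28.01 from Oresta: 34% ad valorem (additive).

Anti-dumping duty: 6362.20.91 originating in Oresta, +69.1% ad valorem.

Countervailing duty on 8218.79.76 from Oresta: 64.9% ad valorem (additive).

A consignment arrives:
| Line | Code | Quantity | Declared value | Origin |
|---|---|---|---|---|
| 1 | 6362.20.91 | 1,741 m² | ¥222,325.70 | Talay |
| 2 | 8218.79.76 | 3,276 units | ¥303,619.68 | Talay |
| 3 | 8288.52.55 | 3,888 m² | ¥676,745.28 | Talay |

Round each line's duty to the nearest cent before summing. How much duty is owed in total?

Line 1 (6362.20.91, Talay, 1,741 m², ¥222,325.70):
Base rate for 6362.20.91 is 32.5%.
Origin Talay qualifies under the Ilador–Talay agreement and 6362.20.91 is covered: preferential rate 24.5% applies instead.
The additional-duty order on 6362.20.91 targets Oresta, not Talay; it does not apply.
Duty = ¥222,325.70 × 24.5% = ¥54,469.80.
Line 2 (8218.79.76, Talay, 3,276 units, ¥303,619.68):
Base rate for 8218.79.76 is 5.5% + ¥1.76/unit.
Origin Talay qualifies under the Ilador–Talay agreement and 8218.79.76 is covered: preferential rate Free applies instead.
The additional-duty order on 8218.79.76 targets Oresta, not Talay; it does not apply.
Duty = ¥303,619.68 × 0% = ¥0.00.
Line 3 (8288.52.55, Talay, 3,888 m², ¥676,745.28):
Base rate for 8288.52.55 is ¥3.78/m².
Origin Talay qualifies under the Ilador–Talay agreement and 8288.52.55 is covered: preferential rate Free applies instead.
Duty = ¥676,745.28 × 0% = ¥0.00.
Total = ¥54,469.80 + ¥0.00 + ¥0.00 = ¥54,469.80.

¥54,469.80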